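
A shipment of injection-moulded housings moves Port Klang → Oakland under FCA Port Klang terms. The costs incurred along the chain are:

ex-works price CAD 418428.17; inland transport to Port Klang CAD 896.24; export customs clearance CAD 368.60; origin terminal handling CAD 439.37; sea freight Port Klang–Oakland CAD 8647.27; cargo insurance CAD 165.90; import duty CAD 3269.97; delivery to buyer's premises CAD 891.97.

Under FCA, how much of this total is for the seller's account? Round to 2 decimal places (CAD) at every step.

FCA: the seller delivers export-cleared goods to the carrier; the buyer bears costs from that point.
Seller's account: goods 418428.17 + inland to port 896.24 + export clearance 368.60 = 419693.01
Buyer's account: origin terminal 439.37 + freight 8647.27 + insurance 165.90 + duty 3269.97 + delivery 891.97 = 13414.48

Seller's account: CAD 419693.01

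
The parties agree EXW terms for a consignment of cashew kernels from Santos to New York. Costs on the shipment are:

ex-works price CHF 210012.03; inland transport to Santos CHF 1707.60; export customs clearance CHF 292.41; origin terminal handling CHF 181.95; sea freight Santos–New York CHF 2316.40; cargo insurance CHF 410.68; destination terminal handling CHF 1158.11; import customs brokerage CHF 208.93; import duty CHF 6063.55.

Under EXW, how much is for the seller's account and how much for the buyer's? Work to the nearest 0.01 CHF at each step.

EXW: the seller makes goods available at their premises; the buyer bears all onward costs.
Seller's account: goods 210012.03 = 210012.03
Buyer's account: inland to port 1707.60 + export clearance 292.41 + origin terminal 181.95 + freight 2316.40 + insurance 410.68 + destination terminal 1158.11 + brokerage 208.93 + duty 6063.55 = 12339.63

Seller: CHF 210012.03; buyer: CHF 12339.63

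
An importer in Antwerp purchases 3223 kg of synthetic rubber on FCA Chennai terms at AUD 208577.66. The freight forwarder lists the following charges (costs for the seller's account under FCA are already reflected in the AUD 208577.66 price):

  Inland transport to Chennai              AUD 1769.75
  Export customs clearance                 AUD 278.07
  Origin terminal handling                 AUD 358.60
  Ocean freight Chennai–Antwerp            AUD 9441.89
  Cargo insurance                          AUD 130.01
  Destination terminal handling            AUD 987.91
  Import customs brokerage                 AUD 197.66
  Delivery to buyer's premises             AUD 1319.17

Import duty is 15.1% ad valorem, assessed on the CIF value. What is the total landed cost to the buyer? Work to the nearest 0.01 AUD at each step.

FCA: the seller delivers export-cleared goods to the carrier; the buyer bears costs from that point.
Already in the invoice (seller's account under FCA): inland to port, export clearance — exclude.
CIF value = FCA price + origin terminal + freight + insurance = 208577.66 + 358.60 + 9441.89 + 130.01 = 218508.16
Import duty = 218508.16 × 15.1% = 32994.73
Buyer bears: origin terminal 358.60 + freight 9441.89 + insurance 130.01 + destination terminal 987.91 + brokerage 197.66 + delivery 1319.17 + duty 32994.73 = 45429.97
Landed cost = invoice 208577.66 + 45429.97 = 254007.63

Total landed cost: AUD 254007.63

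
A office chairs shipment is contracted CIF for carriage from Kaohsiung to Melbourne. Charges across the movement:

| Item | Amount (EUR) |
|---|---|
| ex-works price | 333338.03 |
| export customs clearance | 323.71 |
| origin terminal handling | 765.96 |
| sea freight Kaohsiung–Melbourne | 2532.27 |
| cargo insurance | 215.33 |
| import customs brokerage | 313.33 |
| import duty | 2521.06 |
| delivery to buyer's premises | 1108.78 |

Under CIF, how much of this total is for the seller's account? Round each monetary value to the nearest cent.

Seller's account: EUR 337175.30

CIF: the seller pays costs through ocean freight and marine insurance to the destination port.
Seller's account: goods 333338.03 + export clearance 323.71 + origin terminal 765.96 + freight 2532.27 + insurance 215.33 = 337175.30
Buyer's account: brokerage 313.33 + duty 2521.06 + delivery 1108.78 = 3943.17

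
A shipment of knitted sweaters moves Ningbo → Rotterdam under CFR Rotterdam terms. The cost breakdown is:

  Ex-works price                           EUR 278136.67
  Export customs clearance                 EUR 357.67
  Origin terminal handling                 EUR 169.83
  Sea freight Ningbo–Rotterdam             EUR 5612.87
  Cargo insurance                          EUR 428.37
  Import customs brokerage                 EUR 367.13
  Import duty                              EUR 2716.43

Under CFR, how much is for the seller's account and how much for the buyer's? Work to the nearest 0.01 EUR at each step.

CFR: the seller pays costs through ocean freight to the destination port, but not insurance.
Seller's account: goods 278136.67 + export clearance 357.67 + origin terminal 169.83 + freight 5612.87 = 284277.04
Buyer's account: insurance 428.37 + brokerage 367.13 + duty 2716.43 = 3511.93

Seller: EUR 284277.04; buyer: EUR 3511.93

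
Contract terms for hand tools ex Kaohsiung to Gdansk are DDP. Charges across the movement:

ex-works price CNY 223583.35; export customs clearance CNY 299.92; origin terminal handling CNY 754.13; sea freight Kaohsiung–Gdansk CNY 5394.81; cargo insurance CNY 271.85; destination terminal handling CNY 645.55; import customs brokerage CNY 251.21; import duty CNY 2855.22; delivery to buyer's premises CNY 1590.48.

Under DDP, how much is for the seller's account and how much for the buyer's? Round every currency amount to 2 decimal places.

Seller: CNY 235646.52; buyer: CNY 0.00

DDP: the seller bears all costs including import duty.
Seller's account: goods 223583.35 + export clearance 299.92 + origin terminal 754.13 + freight 5394.81 + insurance 271.85 + destination terminal 645.55 + brokerage 251.21 + duty 2855.22 + delivery 1590.48 = 235646.52
Buyer's account: 0.00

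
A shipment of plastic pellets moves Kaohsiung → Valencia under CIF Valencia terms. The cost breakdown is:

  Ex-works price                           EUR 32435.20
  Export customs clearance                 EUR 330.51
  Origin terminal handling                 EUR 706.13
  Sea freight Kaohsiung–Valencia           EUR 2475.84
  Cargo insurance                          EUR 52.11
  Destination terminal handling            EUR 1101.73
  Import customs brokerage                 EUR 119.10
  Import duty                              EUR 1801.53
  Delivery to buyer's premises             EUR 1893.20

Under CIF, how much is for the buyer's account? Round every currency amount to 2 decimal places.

Buyer's account: EUR 4915.56

CIF: the seller pays costs through ocean freight and marine insurance to the destination port.
Seller's account: goods 32435.20 + export clearance 330.51 + origin terminal 706.13 + freight 2475.84 + insurance 52.11 = 35999.79
Buyer's account: destination terminal 1101.73 + brokerage 119.10 + duty 1801.53 + delivery 1893.20 = 4915.56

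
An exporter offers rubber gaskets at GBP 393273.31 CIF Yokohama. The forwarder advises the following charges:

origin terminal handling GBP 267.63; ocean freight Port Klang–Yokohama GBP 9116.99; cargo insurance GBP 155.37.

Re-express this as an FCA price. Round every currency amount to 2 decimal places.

From CIF to FCA, the seller no longer bears: origin terminal, freight, insurance.
FCA price = 393273.31 − 267.63 − 9116.99 − 155.37 = 383733.32

FCA price: GBP 383733.32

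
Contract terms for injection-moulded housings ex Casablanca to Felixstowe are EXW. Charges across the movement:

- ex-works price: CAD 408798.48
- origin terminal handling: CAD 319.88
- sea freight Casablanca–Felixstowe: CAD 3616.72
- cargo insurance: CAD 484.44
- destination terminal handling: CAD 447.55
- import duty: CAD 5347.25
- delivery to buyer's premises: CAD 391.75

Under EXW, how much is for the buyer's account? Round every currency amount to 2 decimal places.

Buyer's account: CAD 10607.59

EXW: the seller makes goods available at their premises; the buyer bears all onward costs.
Seller's account: goods 408798.48 = 408798.48
Buyer's account: origin terminal 319.88 + freight 3616.72 + insurance 484.44 + destination terminal 447.55 + duty 5347.25 + delivery 391.75 = 10607.59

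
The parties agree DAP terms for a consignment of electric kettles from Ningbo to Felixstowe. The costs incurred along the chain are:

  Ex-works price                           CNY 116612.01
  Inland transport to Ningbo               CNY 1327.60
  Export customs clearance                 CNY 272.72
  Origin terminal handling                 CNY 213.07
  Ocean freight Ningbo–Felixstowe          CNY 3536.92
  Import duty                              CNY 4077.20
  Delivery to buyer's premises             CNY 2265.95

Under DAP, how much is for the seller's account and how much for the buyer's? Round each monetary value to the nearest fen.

DAP: the seller bears all costs to the named destination except import duty and clearance.
Seller's account: goods 116612.01 + inland to port 1327.60 + export clearance 272.72 + origin terminal 213.07 + freight 3536.92 + delivery 2265.95 = 124228.27
Buyer's account: duty 4077.20 = 4077.20

Seller: CNY 124228.27; buyer: CNY 4077.20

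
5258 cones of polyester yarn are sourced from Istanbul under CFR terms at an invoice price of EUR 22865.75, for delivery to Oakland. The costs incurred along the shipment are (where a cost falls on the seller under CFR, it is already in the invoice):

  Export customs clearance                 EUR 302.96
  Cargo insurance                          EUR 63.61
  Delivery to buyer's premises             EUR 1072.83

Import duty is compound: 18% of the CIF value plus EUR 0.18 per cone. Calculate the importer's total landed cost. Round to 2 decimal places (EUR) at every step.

CFR: the seller pays costs through ocean freight to the destination port, but not insurance.
Already in the invoice (seller's account under CFR): export clearance — exclude.
CIF value = CFR price + insurance = 22865.75 + 63.61 = 22929.36
Ad valorem component: 22929.36 × 18% = 4127.28
Specific component: 5258 × 0.18 = 946.44
Import duty = 4127.28 + 946.44 = 5073.72
Buyer bears: insurance 63.61 + delivery 1072.83 + duty 5073.72 = 6210.16
Landed cost = invoice 22865.75 + 6210.16 = 29075.91

Total landed cost: EUR 29075.91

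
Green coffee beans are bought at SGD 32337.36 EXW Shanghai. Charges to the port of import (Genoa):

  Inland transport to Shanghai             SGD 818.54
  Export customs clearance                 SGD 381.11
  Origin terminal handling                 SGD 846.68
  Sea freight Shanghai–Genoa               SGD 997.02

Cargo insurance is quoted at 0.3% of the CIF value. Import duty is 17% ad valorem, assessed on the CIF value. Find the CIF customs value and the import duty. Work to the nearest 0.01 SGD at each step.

Let C be the CIF value. C = EXW price + pre-shipment costs + freight + 0.3% × C
C − 0.3% × C = 32337.36 + 818.54 + 381.11 + 846.68 + 997.02
0.997 × C = 35380.71
C = 35380.71 / 0.997 = 35487.17
Insurance premium = 0.3% × 35487.17 = 106.46
Import duty = 35487.17 × 17% = 6032.82

CIF value: SGD 35487.17; import duty: SGD 6032.82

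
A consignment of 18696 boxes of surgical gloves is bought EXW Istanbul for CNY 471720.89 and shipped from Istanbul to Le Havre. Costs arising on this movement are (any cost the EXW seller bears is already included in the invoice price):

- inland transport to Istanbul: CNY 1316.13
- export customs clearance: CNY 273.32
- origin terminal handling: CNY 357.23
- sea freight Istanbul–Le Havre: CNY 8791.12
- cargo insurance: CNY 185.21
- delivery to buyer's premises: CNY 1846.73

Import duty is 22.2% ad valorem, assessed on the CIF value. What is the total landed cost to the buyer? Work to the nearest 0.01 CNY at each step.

EXW: the seller makes goods available at their premises; the buyer bears all onward costs.
CIF value = EXW price + inland to port + export clearance + origin terminal + freight + insurance = 471720.89 + 1316.13 + 273.32 + 357.23 + 8791.12 + 185.21 = 482643.90
Import duty = 482643.90 × 22.2% = 107146.95
Buyer bears: inland to port 1316.13 + export clearance 273.32 + origin terminal 357.23 + freight 8791.12 + insurance 185.21 + delivery 1846.73 + duty 107146.95 = 119916.69
Landed cost = invoice 471720.89 + 119916.69 = 591637.58

Total landed cost: CNY 591637.58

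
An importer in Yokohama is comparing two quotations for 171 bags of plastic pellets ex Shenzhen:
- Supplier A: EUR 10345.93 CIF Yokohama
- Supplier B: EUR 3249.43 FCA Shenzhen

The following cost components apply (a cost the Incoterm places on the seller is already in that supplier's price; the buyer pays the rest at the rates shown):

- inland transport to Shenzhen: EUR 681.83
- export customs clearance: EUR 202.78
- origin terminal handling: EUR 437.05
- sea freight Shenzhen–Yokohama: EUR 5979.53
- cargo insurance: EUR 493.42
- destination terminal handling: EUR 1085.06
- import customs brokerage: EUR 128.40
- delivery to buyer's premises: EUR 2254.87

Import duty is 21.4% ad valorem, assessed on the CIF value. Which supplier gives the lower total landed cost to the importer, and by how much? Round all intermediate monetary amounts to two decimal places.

Supplier A (CIF):
The CIF price already equals the CIF value: 10345.93
Import duty = 10345.93 × 21.4% = 2214.03
Buyer bears (A): 1085.06 + 128.40 + 2254.87 = 3468.33
Landed cost (A) = invoice 10345.93 + 3468.33 + duty 2214.03 = 16028.29
Supplier B (FCA):
CIF value = FCA price + origin terminal + freight + insurance = 3249.43 + 437.05 + 5979.53 + 493.42 = 10159.43
Import duty = 10159.43 × 21.4% = 2174.12
Buyer bears (B): 437.05 + 5979.53 + 493.42 + 1085.06 + 128.40 + 2254.87 = 10378.33
Landed cost (B) = invoice 3249.43 + 10378.33 + duty 2174.12 = 15801.88
Difference = |16028.29 − 15801.88| = 226.41

Supplier B is cheaper by EUR 226.41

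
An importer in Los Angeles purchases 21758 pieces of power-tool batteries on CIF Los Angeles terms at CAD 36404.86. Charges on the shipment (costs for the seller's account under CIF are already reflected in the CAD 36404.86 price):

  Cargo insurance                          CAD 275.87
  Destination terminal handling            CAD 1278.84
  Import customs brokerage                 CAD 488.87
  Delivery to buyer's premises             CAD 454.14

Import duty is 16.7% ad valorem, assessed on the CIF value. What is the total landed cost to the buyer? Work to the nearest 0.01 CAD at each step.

CIF: the seller pays costs through ocean freight and marine insurance to the destination port.
Already in the invoice (seller's account under CIF): insurance — exclude.
The CIF price already equals the CIF value: 36404.86
Import duty = 36404.86 × 16.7% = 6079.61
Buyer bears: destination terminal 1278.84 + brokerage 488.87 + delivery 454.14 + duty 6079.61 = 8301.46
Landed cost = invoice 36404.86 + 8301.46 = 44706.32

Total landed cost: CAD 44706.32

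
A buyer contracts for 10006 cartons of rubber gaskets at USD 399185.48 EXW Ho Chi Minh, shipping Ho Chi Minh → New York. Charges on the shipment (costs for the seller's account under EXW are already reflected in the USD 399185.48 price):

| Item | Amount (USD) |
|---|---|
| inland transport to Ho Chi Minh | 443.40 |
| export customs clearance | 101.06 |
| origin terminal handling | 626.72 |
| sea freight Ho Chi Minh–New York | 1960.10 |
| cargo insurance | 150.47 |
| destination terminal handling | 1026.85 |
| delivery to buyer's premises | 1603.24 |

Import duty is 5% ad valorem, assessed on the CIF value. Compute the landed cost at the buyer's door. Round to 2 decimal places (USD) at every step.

Total landed cost: USD 425220.68

EXW: the seller makes goods available at their premises; the buyer bears all onward costs.
CIF value = EXW price + inland to port + export clearance + origin terminal + freight + insurance = 399185.48 + 443.40 + 101.06 + 626.72 + 1960.10 + 150.47 = 402467.23
Import duty = 402467.23 × 5% = 20123.36
Buyer bears: inland to port 443.40 + export clearance 101.06 + origin terminal 626.72 + freight 1960.10 + insurance 150.47 + destination terminal 1026.85 + delivery 1603.24 + duty 20123.36 = 26035.20
Landed cost = invoice 399185.48 + 26035.20 = 425220.68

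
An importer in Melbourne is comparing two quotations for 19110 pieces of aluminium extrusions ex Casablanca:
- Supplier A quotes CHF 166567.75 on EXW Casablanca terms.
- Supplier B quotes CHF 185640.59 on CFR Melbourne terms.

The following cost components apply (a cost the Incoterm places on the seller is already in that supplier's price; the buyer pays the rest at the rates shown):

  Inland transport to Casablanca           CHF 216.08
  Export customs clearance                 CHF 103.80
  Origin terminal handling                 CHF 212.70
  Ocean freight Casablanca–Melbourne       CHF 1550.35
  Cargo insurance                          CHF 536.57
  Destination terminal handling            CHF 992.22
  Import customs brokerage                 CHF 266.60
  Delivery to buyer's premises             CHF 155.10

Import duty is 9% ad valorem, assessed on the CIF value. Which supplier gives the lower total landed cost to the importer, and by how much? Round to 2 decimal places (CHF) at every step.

Supplier A (EXW):
CIF value = EXW price + inland to port + export clearance + origin terminal + freight + insurance = 166567.75 + 216.08 + 103.80 + 212.70 + 1550.35 + 536.57 = 169187.25
Import duty = 169187.25 × 9% = 15226.85
Buyer bears (A): 216.08 + 103.80 + 212.70 + 1550.35 + 536.57 + 992.22 + 266.60 + 155.10 = 4033.42
Landed cost (A) = invoice 166567.75 + 4033.42 + duty 15226.85 = 185828.02
Supplier B (CFR):
CIF value = CFR price + insurance = 185640.59 + 536.57 = 186177.16
Import duty = 186177.16 × 9% = 16755.94
Buyer bears (B): 536.57 + 992.22 + 266.60 + 155.10 = 1950.49
Landed cost (B) = invoice 185640.59 + 1950.49 + duty 16755.94 = 204347.02
Difference = |185828.02 − 204347.02| = 18519.00

Supplier A is cheaper by CHF 18519.00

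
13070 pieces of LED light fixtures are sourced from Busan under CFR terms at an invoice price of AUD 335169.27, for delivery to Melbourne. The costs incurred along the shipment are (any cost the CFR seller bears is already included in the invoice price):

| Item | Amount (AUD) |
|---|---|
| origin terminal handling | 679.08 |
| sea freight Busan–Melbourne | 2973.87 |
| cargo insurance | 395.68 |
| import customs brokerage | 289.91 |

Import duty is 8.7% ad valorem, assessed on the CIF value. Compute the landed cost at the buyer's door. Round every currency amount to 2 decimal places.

Total landed cost: AUD 365049.01

CFR: the seller pays costs through ocean freight to the destination port, but not insurance.
Already in the invoice (seller's account under CFR): origin terminal, freight — exclude.
CIF value = CFR price + insurance = 335169.27 + 395.68 = 335564.95
Import duty = 335564.95 × 8.7% = 29194.15
Buyer bears: insurance 395.68 + brokerage 289.91 + duty 29194.15 = 29879.74
Landed cost = invoice 335169.27 + 29879.74 = 365049.01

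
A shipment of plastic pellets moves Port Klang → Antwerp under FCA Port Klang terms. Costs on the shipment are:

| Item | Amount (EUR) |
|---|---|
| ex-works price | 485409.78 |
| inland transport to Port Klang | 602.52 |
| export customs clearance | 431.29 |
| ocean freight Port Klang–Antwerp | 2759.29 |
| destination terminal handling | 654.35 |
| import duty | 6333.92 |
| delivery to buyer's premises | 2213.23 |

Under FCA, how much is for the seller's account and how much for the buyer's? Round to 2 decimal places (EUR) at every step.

Seller: EUR 486443.59; buyer: EUR 11960.79

FCA: the seller delivers export-cleared goods to the carrier; the buyer bears costs from that point.
Seller's account: goods 485409.78 + inland to port 602.52 + export clearance 431.29 = 486443.59
Buyer's account: freight 2759.29 + destination terminal 654.35 + duty 6333.92 + delivery 2213.23 = 11960.79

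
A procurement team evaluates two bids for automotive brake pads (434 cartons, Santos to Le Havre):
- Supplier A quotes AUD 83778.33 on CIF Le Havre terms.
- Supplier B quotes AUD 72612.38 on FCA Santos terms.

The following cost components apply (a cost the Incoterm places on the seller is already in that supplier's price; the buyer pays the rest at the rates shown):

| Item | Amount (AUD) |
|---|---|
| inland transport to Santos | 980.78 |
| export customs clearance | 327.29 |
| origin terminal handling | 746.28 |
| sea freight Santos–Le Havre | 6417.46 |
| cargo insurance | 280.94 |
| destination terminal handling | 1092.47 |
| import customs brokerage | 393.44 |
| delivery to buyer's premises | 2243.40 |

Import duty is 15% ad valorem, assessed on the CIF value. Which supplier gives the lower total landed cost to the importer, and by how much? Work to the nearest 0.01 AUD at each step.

Supplier B is cheaper by AUD 4279.46

Supplier A (CIF):
The CIF price already equals the CIF value: 83778.33
Import duty = 83778.33 × 15% = 12566.75
Buyer bears (A): 1092.47 + 393.44 + 2243.40 = 3729.31
Landed cost (A) = invoice 83778.33 + 3729.31 + duty 12566.75 = 100074.39
Supplier B (FCA):
CIF value = FCA price + origin terminal + freight + insurance = 72612.38 + 746.28 + 6417.46 + 280.94 = 80057.06
Import duty = 80057.06 × 15% = 12008.56
Buyer bears (B): 746.28 + 6417.46 + 280.94 + 1092.47 + 393.44 + 2243.40 = 11173.99
Landed cost (B) = invoice 72612.38 + 11173.99 + duty 12008.56 = 95794.93
Difference = |100074.39 − 95794.93| = 4279.46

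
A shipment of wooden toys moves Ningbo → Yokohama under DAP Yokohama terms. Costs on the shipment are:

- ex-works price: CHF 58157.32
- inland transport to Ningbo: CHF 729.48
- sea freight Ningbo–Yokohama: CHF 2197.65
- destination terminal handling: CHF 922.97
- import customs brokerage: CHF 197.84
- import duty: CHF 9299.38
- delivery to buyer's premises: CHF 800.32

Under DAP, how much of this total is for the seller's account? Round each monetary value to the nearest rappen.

DAP: the seller bears all costs to the named destination except import duty and clearance.
Seller's account: goods 58157.32 + inland to port 729.48 + freight 2197.65 + destination terminal 922.97 + delivery 800.32 = 62807.74
Buyer's account: brokerage 197.84 + duty 9299.38 = 9497.22

Seller's account: CHF 62807.74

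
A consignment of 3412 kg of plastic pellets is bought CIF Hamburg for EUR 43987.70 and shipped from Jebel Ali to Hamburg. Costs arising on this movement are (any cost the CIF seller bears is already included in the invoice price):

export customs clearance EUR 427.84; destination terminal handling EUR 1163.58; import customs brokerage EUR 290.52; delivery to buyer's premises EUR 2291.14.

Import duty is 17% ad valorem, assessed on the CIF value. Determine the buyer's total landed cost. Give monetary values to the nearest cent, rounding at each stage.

Total landed cost: EUR 55210.85

CIF: the seller pays costs through ocean freight and marine insurance to the destination port.
Already in the invoice (seller's account under CIF): export clearance — exclude.
The CIF price already equals the CIF value: 43987.70
Import duty = 43987.70 × 17% = 7477.91
Buyer bears: destination terminal 1163.58 + brokerage 290.52 + delivery 2291.14 + duty 7477.91 = 11223.15
Landed cost = invoice 43987.70 + 11223.15 = 55210.85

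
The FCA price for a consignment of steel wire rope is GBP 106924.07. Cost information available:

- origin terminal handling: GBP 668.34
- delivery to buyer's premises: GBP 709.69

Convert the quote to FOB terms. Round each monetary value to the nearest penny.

Not relevant to the conversion: delivery — on the buyer under both terms; not part of either seller's price.
From FCA to FOB, the seller additionally bears: origin terminal.
FOB price = 106924.07 + 668.34 = 107592.41

FOB price: GBP 107592.41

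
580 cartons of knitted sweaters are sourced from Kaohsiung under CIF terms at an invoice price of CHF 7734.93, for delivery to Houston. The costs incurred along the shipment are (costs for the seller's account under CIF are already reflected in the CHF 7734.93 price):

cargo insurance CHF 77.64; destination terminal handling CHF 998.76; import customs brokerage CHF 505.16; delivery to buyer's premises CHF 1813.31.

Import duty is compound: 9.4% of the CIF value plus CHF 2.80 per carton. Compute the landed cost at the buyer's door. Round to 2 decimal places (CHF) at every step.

CIF: the seller pays costs through ocean freight and marine insurance to the destination port.
Already in the invoice (seller's account under CIF): insurance — exclude.
The CIF price already equals the CIF value: 7734.93
Ad valorem component: 7734.93 × 9.4% = 727.08
Specific component: 580 × 2.80 = 1624.00
Import duty = 727.08 + 1624.00 = 2351.08
Buyer bears: destination terminal 998.76 + brokerage 505.16 + delivery 1813.31 + duty 2351.08 = 5668.31
Landed cost = invoice 7734.93 + 5668.31 = 13403.24

Total landed cost: CHF 13403.24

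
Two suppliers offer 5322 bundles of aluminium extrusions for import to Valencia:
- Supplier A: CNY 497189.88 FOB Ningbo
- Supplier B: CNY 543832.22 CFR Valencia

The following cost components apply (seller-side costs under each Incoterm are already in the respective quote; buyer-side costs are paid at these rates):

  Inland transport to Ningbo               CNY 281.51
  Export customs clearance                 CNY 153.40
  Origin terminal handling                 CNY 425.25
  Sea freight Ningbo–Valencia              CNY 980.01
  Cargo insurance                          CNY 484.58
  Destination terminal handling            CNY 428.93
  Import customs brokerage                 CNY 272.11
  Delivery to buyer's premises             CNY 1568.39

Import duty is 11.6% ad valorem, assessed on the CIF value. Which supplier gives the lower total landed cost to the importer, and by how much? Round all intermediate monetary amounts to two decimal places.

Supplier A is cheaper by CNY 50959.16

Supplier A (FOB):
CIF value = FOB price + freight + insurance = 497189.88 + 980.01 + 484.58 = 498654.47
Import duty = 498654.47 × 11.6% = 57843.92
Buyer bears (A): 980.01 + 484.58 + 428.93 + 272.11 + 1568.39 = 3734.02
Landed cost (A) = invoice 497189.88 + 3734.02 + duty 57843.92 = 558767.82
Supplier B (CFR):
CIF value = CFR price + insurance = 543832.22 + 484.58 = 544316.80
Import duty = 544316.80 × 11.6% = 63140.75
Buyer bears (B): 484.58 + 428.93 + 272.11 + 1568.39 = 2754.01
Landed cost (B) = invoice 543832.22 + 2754.01 + duty 63140.75 = 609726.98
Difference = |558767.82 − 609726.98| = 50959.16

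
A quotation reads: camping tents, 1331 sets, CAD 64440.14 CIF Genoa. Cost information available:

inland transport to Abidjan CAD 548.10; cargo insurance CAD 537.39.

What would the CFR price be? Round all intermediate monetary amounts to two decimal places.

CFR price: CAD 63902.75

Not relevant to the conversion: inland to port — on the seller under both CIF and CFR; already in the CIF price and stays in the CFR price.
From CIF to CFR, the seller no longer bears: insurance.
CFR price = 64440.14 − 537.39 = 63902.75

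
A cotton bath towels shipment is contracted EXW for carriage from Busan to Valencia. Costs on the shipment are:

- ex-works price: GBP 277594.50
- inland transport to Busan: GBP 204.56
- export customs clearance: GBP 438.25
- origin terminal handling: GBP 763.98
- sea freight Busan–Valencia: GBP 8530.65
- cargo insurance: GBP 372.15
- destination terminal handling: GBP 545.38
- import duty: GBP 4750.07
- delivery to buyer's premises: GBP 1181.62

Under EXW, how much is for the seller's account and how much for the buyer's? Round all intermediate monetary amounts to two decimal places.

Seller: GBP 277594.50; buyer: GBP 16786.66

EXW: the seller makes goods available at their premises; the buyer bears all onward costs.
Seller's account: goods 277594.50 = 277594.50
Buyer's account: inland to port 204.56 + export clearance 438.25 + origin terminal 763.98 + freight 8530.65 + insurance 372.15 + destination terminal 545.38 + duty 4750.07 + delivery 1181.62 = 16786.66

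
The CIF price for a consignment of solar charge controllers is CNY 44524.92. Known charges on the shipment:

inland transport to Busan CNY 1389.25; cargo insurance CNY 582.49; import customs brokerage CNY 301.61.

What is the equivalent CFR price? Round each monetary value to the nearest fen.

CFR price: CNY 43942.43

Not relevant to the conversion: inland to port — on the seller under both CIF and CFR; already in the CIF price and stays in the CFR price. brokerage — on the buyer under both terms; not part of either seller's price.
From CIF to CFR, the seller no longer bears: insurance.
CFR price = 44524.92 − 582.49 = 43942.43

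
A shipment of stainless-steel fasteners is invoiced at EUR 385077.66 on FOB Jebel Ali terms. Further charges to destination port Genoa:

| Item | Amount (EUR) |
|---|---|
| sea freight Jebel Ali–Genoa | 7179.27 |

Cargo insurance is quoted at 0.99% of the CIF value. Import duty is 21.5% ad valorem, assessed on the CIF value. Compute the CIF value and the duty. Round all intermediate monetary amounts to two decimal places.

CIF value: EUR 396179.10; import duty: EUR 85178.51

Let C be the CIF value. C = FOB price + freight + 0.99% × C
C − 0.99% × C = 385077.66 + 7179.27
0.9901 × C = 392256.93
C = 392256.93 / 0.9901 = 396179.10
Insurance premium = 0.99% × 396179.10 = 3922.17
Import duty = 396179.10 × 21.5% = 85178.51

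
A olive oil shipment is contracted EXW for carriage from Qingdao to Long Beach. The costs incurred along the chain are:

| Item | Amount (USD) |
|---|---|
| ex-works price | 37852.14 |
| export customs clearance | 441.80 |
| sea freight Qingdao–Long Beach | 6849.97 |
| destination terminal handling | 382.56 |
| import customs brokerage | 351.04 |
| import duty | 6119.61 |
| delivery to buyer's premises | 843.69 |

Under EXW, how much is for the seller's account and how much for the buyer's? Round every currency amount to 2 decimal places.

EXW: the seller makes goods available at their premises; the buyer bears all onward costs.
Seller's account: goods 37852.14 = 37852.14
Buyer's account: export clearance 441.80 + freight 6849.97 + destination terminal 382.56 + brokerage 351.04 + duty 6119.61 + delivery 843.69 = 14988.67

Seller: USD 37852.14; buyer: USD 14988.67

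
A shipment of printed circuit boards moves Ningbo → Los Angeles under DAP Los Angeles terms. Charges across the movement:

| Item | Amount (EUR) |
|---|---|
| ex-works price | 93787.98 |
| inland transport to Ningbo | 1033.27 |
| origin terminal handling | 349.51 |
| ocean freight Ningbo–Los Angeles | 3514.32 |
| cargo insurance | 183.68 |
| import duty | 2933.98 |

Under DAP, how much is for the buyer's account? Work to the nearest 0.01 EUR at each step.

DAP: the seller bears all costs to the named destination except import duty and clearance.
Seller's account: goods 93787.98 + inland to port 1033.27 + origin terminal 349.51 + freight 3514.32 + insurance 183.68 = 98868.76
Buyer's account: duty 2933.98 = 2933.98

Buyer's account: EUR 2933.98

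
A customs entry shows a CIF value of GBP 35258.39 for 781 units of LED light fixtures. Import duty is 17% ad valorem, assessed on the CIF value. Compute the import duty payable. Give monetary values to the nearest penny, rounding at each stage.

Import duty: GBP 5993.93

Import duty = 35258.39 × 17% = 5993.93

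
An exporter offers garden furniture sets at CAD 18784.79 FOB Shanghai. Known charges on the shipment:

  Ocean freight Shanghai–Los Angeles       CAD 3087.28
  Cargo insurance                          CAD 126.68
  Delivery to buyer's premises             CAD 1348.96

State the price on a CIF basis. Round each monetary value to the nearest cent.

Not relevant to the conversion: delivery — on the buyer under both terms; not part of either seller's price.
From FOB to CIF, the seller additionally bears: freight, insurance.
CIF price = 18784.79 + 3087.28 + 126.68 = 21998.75

CIF price: CAD 21998.75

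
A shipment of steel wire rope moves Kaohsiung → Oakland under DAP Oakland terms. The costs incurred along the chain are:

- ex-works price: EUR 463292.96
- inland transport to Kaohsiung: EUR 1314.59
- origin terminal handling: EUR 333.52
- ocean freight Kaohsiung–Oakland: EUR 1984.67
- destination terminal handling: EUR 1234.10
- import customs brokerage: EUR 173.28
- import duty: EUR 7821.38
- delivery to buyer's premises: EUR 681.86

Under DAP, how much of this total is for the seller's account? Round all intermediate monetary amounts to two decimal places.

DAP: the seller bears all costs to the named destination except import duty and clearance.
Seller's account: goods 463292.96 + inland to port 1314.59 + origin terminal 333.52 + freight 1984.67 + destination terminal 1234.10 + delivery 681.86 = 468841.70
Buyer's account: brokerage 173.28 + duty 7821.38 = 7994.66

Seller's account: EUR 468841.70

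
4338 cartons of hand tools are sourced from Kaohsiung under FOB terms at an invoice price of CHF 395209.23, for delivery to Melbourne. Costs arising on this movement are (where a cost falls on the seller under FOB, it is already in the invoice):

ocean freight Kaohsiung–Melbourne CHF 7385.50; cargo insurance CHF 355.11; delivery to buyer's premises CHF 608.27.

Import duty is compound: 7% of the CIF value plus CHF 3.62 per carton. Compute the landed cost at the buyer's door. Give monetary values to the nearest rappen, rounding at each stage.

FOB: the seller bears costs until goods are on board at the origin port; the buyer bears freight, insurance and all costs thereafter.
CIF value = FOB price + freight + insurance = 395209.23 + 7385.50 + 355.11 = 402949.84
Ad valorem component: 402949.84 × 7% = 28206.49
Specific component: 4338 × 3.62 = 15703.56
Import duty = 28206.49 + 15703.56 = 43910.05
Buyer bears: freight 7385.50 + insurance 355.11 + delivery 608.27 + duty 43910.05 = 52258.93
Landed cost = invoice 395209.23 + 52258.93 = 447468.16

Total landed cost: CHF 447468.16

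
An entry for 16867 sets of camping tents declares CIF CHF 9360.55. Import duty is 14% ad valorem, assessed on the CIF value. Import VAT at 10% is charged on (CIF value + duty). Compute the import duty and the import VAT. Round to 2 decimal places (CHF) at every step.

Import duty = 9360.55 × 14% = 1310.48
VAT base = CIF + duty = 9360.55 + 1310.48 = 10671.03
Import VAT = 10671.03 × 10% = 1067.10

Import duty: CHF 1310.48; import VAT: CHF 1067.10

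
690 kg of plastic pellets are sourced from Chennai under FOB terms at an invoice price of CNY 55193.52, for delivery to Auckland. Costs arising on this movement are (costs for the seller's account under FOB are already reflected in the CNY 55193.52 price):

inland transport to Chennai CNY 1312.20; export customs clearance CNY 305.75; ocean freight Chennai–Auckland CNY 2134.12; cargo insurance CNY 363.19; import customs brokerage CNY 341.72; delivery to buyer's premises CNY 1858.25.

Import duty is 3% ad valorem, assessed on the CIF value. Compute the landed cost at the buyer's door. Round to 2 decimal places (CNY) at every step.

Total landed cost: CNY 61621.52

FOB: the seller bears costs until goods are on board at the origin port; the buyer bears freight, insurance and all costs thereafter.
Already in the invoice (seller's account under FOB): inland to port, export clearance — exclude.
CIF value = FOB price + freight + insurance = 55193.52 + 2134.12 + 363.19 = 57690.83
Import duty = 57690.83 × 3% = 1730.72
Buyer bears: freight 2134.12 + insurance 363.19 + brokerage 341.72 + delivery 1858.25 + duty 1730.72 = 6428.00
Landed cost = invoice 55193.52 + 6428.00 = 61621.52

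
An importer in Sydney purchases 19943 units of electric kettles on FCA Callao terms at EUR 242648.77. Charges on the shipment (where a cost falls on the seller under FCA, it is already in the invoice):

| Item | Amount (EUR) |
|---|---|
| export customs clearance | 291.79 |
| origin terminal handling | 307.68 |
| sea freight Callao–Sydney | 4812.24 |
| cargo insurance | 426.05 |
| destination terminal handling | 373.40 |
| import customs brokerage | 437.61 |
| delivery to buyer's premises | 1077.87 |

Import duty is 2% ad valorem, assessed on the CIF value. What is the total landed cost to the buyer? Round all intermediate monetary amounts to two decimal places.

Total landed cost: EUR 255047.51

FCA: the seller delivers export-cleared goods to the carrier; the buyer bears costs from that point.
Already in the invoice (seller's account under FCA): export clearance — exclude.
CIF value = FCA price + origin terminal + freight + insurance = 242648.77 + 307.68 + 4812.24 + 426.05 = 248194.74
Import duty = 248194.74 × 2% = 4963.89
Buyer bears: origin terminal 307.68 + freight 4812.24 + insurance 426.05 + destination terminal 373.40 + brokerage 437.61 + delivery 1077.87 + duty 4963.89 = 12398.74
Landed cost = invoice 242648.77 + 12398.74 = 255047.51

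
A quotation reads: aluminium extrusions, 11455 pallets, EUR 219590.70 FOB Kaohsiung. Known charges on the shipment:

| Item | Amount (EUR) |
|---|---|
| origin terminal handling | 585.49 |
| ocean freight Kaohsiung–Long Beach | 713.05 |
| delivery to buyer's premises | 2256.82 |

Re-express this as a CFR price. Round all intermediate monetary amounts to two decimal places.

Not relevant to the conversion: origin terminal — on the seller under both FOB and CFR; already in the FOB price and stays in the CFR price. delivery — on the buyer under both terms; not part of either seller's price.
From FOB to CFR, the seller additionally bears: freight.
CFR price = 219590.70 + 713.05 = 220303.75

CFR price: EUR 220303.75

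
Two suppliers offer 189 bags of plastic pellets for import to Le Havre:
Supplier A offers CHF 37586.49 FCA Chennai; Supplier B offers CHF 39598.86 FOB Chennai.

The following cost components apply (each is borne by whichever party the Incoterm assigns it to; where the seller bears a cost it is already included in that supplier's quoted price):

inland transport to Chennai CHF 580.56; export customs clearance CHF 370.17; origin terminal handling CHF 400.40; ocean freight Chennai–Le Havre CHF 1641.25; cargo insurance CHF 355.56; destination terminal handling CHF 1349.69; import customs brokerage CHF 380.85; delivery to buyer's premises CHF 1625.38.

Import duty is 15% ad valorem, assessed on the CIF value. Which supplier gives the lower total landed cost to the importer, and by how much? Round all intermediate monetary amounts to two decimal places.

Supplier A (FCA):
CIF value = FCA price + origin terminal + freight + insurance = 37586.49 + 400.40 + 1641.25 + 355.56 = 39983.70
Import duty = 39983.70 × 15% = 5997.56
Buyer bears (A): 400.40 + 1641.25 + 355.56 + 1349.69 + 380.85 + 1625.38 = 5753.13
Landed cost (A) = invoice 37586.49 + 5753.13 + duty 5997.56 = 49337.18
Supplier B (FOB):
CIF value = FOB price + freight + insurance = 39598.86 + 1641.25 + 355.56 = 41595.67
Import duty = 41595.67 × 15% = 6239.35
Buyer bears (B): 1641.25 + 355.56 + 1349.69 + 380.85 + 1625.38 = 5352.73
Landed cost (B) = invoice 39598.86 + 5352.73 + duty 6239.35 = 51190.94
Difference = |49337.18 − 51190.94| = 1853.76

Supplier A is cheaper by CHF 1853.76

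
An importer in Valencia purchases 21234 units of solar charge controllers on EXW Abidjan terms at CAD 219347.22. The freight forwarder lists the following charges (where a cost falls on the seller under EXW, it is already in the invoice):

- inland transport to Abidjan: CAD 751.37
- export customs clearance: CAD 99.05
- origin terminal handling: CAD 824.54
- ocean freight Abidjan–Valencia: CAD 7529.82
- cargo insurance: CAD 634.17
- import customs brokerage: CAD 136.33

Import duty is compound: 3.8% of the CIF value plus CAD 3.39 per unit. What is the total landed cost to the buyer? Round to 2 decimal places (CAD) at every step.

Total landed cost: CAD 310014.83

EXW: the seller makes goods available at their premises; the buyer bears all onward costs.
CIF value = EXW price + inland to port + export clearance + origin terminal + freight + insurance = 219347.22 + 751.37 + 99.05 + 824.54 + 7529.82 + 634.17 = 229186.17
Ad valorem component: 229186.17 × 3.8% = 8709.07
Specific component: 21234 × 3.39 = 71983.26
Import duty = 8709.07 + 71983.26 = 80692.33
Buyer bears: inland to port 751.37 + export clearance 99.05 + origin terminal 824.54 + freight 7529.82 + insurance 634.17 + brokerage 136.33 + duty 80692.33 = 90667.61
Landed cost = invoice 219347.22 + 90667.61 = 310014.83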